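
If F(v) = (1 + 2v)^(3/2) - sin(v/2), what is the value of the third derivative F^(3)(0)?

-23/8

Combine the two series term by term.
From the series, [v^3] F = -23/48; multiply by 3! = 6 to get -23/8.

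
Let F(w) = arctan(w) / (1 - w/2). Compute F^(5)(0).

Expand each factor separately, then convolve coefficients.
The coefficient of w^5 in the expansion is 43/240, so F^(5)(0) = 5! * (43/240) = 43/2.

43/2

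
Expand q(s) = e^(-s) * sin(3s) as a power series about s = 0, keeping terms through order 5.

Multiply the two series term by term and collect like powers.
q(0) = 0
q′(0) = 3
q′′(0) = -6
q′′′(0) = -18
q^(4)(0) = 96
q^(5)(0) = -12

-s^5/10 + 4*s^4 - 3*s^3 - 3*s^2 + 3*s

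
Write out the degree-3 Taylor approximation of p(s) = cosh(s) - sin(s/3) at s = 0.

s^3/162 + s^2/2 - s/3 + 1

Add the two expansions coefficient-wise.
p(0) = 1
p′(0) = -1/3
p′′(0) = 1
p′′′(0) = 1/27
Then c_k = p^(k)(0)/k! gives each Taylor coefficient.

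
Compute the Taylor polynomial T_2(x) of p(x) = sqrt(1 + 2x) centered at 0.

-x^2/2 + x + 1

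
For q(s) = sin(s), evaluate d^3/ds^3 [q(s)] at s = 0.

-1

Differentiate repeatedly and evaluate at the center.
The coefficient of s^3 in the expansion is -1/6, so q′′′(0) = 3! * (-1/6) = -1.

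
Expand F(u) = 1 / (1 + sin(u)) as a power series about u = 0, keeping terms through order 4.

Use the geometric series for the reciprocal, then substitute.
F(0) = 1
F′(0) = -1
F′′(0) = 2
F′′′(0) = -5
F^(4)(0) = 16

2*u^4/3 - 5*u^3/6 + u^2 - u + 1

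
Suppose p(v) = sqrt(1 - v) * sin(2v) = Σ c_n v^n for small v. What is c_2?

Expand each factor separately, then convolve coefficients.
[v^0] = 0;  [v^1] = 2;  [v^2] = -1.

-1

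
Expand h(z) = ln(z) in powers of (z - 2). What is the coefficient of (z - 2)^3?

1/24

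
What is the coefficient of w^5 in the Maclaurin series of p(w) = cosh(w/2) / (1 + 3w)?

-31537/128

Write out both Maclaurin series and multiply, keeping only the needed powers.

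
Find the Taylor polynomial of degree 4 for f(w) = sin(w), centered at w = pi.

[(w - pi)^0] = 0;  [(w - pi)^1] = -1;  [(w - pi)^2] = 0;  [(w - pi)^3] = 1/6;  [(w - pi)^4] = 0.

(w - pi)^3/6 - (w - pi)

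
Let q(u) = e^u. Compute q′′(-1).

Differentiate repeatedly and evaluate at the center.
The coefficient of (u + 1)^2 in the expansion is e^(-1)/2, so q′′(-1) = 2! * (e^(-1)/2) = e^(-1).

e^(-1)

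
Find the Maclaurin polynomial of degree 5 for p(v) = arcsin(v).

3*v^5/40 + v^3/6 + v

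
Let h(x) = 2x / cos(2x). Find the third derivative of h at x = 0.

24

Write the quotient as an unknown series and match coefficients against numerator = denominator · series.
The coefficient of x^3 in the expansion is 4, so h′′′(0) = 3! * (4) = 24.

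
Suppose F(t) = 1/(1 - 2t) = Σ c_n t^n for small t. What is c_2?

c_2 = F′′(0)/2! = 4.

4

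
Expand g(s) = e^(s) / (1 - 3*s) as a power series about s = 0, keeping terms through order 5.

5087*s^5/15 + 2713*s^4/24 + 113*s^3/3 + 25*s^2/2 + 4*s + 1

Multiply the numerator's expansion by the denominator's geometric series.
g(0) = 1
g′(0) = 4
g′′(0) = 25
g′′′(0) = 226
g^(4)(0) = 2713
g^(5)(0) = 40696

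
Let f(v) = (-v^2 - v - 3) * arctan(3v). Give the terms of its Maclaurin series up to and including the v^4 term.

Shift and add copies of the series according to the polynomial's terms.
[v^0] = 0;  [v^1] = -9;  [v^2] = -3;  [v^3] = 24;  [v^4] = 9.

9*v^4 + 24*v^3 - 3*v^2 - 9*v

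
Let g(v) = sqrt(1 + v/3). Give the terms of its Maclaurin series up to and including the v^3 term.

g(0) = 1
g′(0) = 1/6
g′′(0) = -1/36
g′′′(0) = 1/72

v^3/432 - v^2/72 + v/6 + 1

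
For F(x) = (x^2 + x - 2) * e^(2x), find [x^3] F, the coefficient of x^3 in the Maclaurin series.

Multiply each power in the prefactor through the base expansion.
F(0) = -2
F′(0) = -3
F′′(0) = -2
F′′′(0) = 8
Dividing each by k! gives the coefficients c_0, ..., c_3.

4/3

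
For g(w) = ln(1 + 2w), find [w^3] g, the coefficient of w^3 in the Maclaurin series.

[w^0] = 0;  [w^1] = 2;  [w^2] = -2;  [w^3] = 8/3.

8/3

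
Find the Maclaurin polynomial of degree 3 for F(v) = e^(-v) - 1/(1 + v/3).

Expand each term separately and add.
[v^0] = 0;  [v^1] = -2/3;  [v^2] = 7/18;  [v^3] = -7/54.

-7*v^3/54 + 7*v^2/18 - 2*v/3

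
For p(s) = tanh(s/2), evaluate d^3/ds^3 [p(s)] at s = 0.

The coefficient of s^3 in the expansion is -1/24, so p′′′(0) = 3! * (-1/24) = -1/4.

-1/4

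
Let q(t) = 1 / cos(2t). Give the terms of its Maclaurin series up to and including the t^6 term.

244*t^6/45 + 10*t^4/3 + 2*t^2 + 1

Write the quotient as an unknown series and match coefficients against numerator = denominator · series.
q(0) = 1
q′(0) = 0
q′′(0) = 4
q′′′(0) = 0
q^(4)(0) = 80
q^(5)(0) = 0
q^(6)(0) = 3904
Then c_k = q^(k)(0)/k! gives each Taylor coefficient.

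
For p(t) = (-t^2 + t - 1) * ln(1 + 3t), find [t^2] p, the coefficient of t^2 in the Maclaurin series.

15/2

Distribute the polynomial across the series and collect like powers.
So c_2 = p′′(0)/2! = 15/2.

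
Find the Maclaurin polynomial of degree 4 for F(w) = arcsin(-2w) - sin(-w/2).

-65*w^3/48 - 3*w/2

Expand each term separately and add.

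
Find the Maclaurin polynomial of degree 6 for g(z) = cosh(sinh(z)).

Compose series: expand the inner function first, then feed it into the outer expansion.
g(0) = 1
g′(0) = 0
g′′(0) = 1
g′′′(0) = 0
g^(4)(0) = 5
g^(5)(0) = 0
g^(6)(0) = 37

37*z^6/720 + 5*z^4/24 + z^2/2 + 1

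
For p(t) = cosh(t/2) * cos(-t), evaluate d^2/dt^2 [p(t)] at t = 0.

Expand each factor separately, then convolve coefficients.
The coefficient of t^2 in the expansion is -3/8, so p′′(0) = 2! * (-3/8) = -3/4.

-3/4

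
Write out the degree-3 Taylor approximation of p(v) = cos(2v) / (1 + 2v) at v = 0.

-4*v^3 + 2*v^2 - 2*v + 1

Take the Cauchy product of the two expansions.
[v^0] = 1;  [v^1] = -2;  [v^2] = 2;  [v^3] = -4.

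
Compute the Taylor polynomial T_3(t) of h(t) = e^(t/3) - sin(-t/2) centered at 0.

Expand each term separately and add.
h(0) = 1
h′(0) = 5/6
h′′(0) = 1/9
h′′′(0) = -19/216

-19*t^3/1296 + t^2/18 + 5*t/6 + 1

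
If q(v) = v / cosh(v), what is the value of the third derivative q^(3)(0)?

Write the quotient as an unknown series and match coefficients against numerator = denominator · series.
The coefficient of v^3 in the expansion is -1/2, so q′′′(0) = 3! * (-1/2) = -3.

-3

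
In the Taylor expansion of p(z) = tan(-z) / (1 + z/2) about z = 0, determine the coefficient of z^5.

-67/240

Write out both Maclaurin series and multiply, keeping only the needed powers.
p(0) = 0
p′(0) = -1
p′′(0) = 1
p′′′(0) = -7/2
p^(4)(0) = 7
p^(5)(0) = -67/2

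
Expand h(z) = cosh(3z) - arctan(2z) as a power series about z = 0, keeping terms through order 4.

Add the two expansions coefficient-wise.
[z^0] = 1;  [z^1] = -2;  [z^2] = 9/2;  [z^3] = 8/3;  [z^4] = 27/8.

27*z^4/8 + 8*z^3/3 + 9*z^2/2 - 2*z + 1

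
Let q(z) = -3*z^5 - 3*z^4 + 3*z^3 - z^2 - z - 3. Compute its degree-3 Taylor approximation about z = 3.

-303*(z - 3)^3 - 946*(z - 3)^2 - 1465*(z - 3) - 906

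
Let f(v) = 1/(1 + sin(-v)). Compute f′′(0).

2

Plug the Maclaurin series of the inner function into that of the outer and collect terms.
The coefficient of v^2 in the expansion is 1, so f′′(0) = 2! * (1) = 2.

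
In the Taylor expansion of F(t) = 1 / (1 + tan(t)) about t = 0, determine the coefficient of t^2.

Write 1/(1+u) = 1 - u + u^2 - u^3 + ... and substitute the series for u.

1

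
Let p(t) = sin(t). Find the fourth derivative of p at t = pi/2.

1

From the series, [(t - pi/2)^4] p = 1/24; multiply by 4! = 24 to get 1.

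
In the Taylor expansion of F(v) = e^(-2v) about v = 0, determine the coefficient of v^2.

2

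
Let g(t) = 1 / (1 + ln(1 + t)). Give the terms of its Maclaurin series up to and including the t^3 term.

-7*t^3/3 + 3*t^2/2 - t + 1

Expand as Σ (-1)^k u^k with u equal to the inner function's series.
[t^0] = 1;  [t^1] = -1;  [t^2] = 3/2;  [t^3] = -7/3.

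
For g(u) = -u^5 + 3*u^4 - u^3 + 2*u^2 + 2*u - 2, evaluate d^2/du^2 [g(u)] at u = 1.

14

Apply the Taylor formula c_k = f^(k)(a)/k!.
From the series, [(u - 1)^2] g = 7; multiply by 2! = 2 to get 14.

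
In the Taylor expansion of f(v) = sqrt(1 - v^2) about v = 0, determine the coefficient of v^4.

-1/8

f(0) = 1
f′(0) = 0
f′′(0) = -1
f′′′(0) = 0
f^(4)(0) = -3
Dividing each by k! gives the coefficients c_0, ..., c_4.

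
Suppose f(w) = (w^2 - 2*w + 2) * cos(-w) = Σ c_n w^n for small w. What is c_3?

1

Distribute the polynomial across the series and collect like powers.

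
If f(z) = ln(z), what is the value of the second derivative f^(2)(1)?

-1

From the series, [(z - 1)^2] f = -1/2; multiply by 2! = 2 to get -1.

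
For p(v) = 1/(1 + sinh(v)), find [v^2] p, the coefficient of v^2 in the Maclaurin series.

Plug the Maclaurin series of the inner function into that of the outer and collect terms.

1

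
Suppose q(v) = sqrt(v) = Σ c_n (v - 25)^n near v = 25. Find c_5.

7/500000000

Use the known series and substitute for the argument.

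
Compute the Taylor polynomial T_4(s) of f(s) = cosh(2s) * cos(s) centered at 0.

-7*s^4/24 + 3*s^2/2 + 1

Multiply the two series term by term and collect like powers.
f(0) = 1
f′(0) = 0
f′′(0) = 3
f′′′(0) = 0
f^(4)(0) = -7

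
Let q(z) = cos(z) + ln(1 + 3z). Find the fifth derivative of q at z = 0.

Combine the two series term by term.
The coefficient of z^5 in the expansion is 243/5, so q^(5)(0) = 5! * (243/5) = 5832.

5832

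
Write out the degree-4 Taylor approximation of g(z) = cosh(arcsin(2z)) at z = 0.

Compose series: expand the inner function first, then feed it into the outer expansion.

10*z^4/3 + 2*z^2 + 1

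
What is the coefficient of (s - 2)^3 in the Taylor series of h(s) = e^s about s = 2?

e^(2)/6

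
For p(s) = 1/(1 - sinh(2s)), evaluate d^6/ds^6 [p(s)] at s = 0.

78848

Compose series: expand the inner function first, then feed it into the outer expansion.
The coefficient of s^6 in the expansion is 4928/45, so p^(6)(0) = 6! * (4928/45) = 78848.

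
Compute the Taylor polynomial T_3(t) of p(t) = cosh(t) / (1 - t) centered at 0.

Write out both Maclaurin series and multiply, keeping only the needed powers.

3*t^3/2 + 3*t^2/2 + t + 1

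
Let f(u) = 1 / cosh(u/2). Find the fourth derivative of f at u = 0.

Invert the denominator's series and multiply.
From the series, [u^4] f = 5/384; multiply by 4! = 24 to get 5/16.

5/16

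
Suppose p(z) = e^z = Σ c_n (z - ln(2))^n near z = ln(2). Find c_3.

[(z - ln(2))^0] = 2;  [(z - ln(2))^1] = 2;  [(z - ln(2))^2] = 1;  [(z - ln(2))^3] = 1/3.

1/3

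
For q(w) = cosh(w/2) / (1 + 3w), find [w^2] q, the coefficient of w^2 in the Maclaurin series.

Expand each factor separately, then convolve coefficients.

73/8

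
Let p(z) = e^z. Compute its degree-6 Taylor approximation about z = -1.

(z + 1)^6*e^(-1)/720 + (z + 1)^5*e^(-1)/120 + (z + 1)^4*e^(-1)/24 + (z + 1)^3*e^(-1)/6 + (z + 1)^2*e^(-1)/2 + (z + 1)*e^(-1) + e^(-1)

Differentiate repeatedly and evaluate at the center.
p(-1) = e^(-1)
p′(-1) = e^(-1)
p′′(-1) = e^(-1)
p′′′(-1) = e^(-1)
p^(4)(-1) = e^(-1)
p^(5)(-1) = e^(-1)
p^(6)(-1) = e^(-1)
Then c_k = p^(k)(-1)/k! gives each Taylor coefficient.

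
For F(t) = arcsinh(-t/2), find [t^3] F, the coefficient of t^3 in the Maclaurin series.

1/48

F(0) = 0
F′(0) = -1/2
F′′(0) = 0
F′′′(0) = 1/8
Dividing each by k! gives the coefficients c_0, ..., c_3.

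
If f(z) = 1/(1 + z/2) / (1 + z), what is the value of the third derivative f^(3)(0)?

-45/4

Multiply the two series term by term and collect like powers.
The coefficient of z^3 in the expansion is -15/8, so f′′′(0) = 3! * (-15/8) = -45/4.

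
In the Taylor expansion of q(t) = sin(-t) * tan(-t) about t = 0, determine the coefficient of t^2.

1

Multiply the two series term by term and collect like powers.
q(0) = 0
q′(0) = 0
q′′(0) = 2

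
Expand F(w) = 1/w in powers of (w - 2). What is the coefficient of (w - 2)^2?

F(2) = 1/2
F′(2) = -1/4
F′′(2) = 1/4
So c_2 = F′′(2)/2! = 1/8.

1/8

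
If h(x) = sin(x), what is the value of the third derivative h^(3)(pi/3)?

The coefficient of (x - pi/3)^3 in the expansion is -1/12, so h′′′(pi/3) = 3! * (-1/12) = -1/2.

-1/2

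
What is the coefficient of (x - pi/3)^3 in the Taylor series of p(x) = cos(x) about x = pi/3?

sqrt(3)/12

Apply the Taylor formula c_k = f^(k)(a)/k!.
[(x - pi/3)^0] = 1/2;  [(x - pi/3)^1] = -sqrt(3)/2;  [(x - pi/3)^2] = -1/4;  [(x - pi/3)^3] = sqrt(3)/12.
So c_3 = p′′′(pi/3)/3! = sqrt(3)/12.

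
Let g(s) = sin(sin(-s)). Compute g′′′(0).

Let u equal the inner series; expand the outer function in u and truncate.
From the series, [s^3] g = 1/3; multiply by 3! = 6 to get 2.

2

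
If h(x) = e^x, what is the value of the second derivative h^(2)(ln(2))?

Differentiate repeatedly and evaluate at the center.
The coefficient of (x - ln(2))^2 in the expansion is 1, so h′′(ln(2)) = 2! * (1) = 2.

2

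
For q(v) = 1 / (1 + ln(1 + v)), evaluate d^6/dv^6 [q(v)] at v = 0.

6578

Write 1/(1+u) = 1 - u + u^2 - u^3 + ... and substitute the series for u.
The coefficient of v^6 in the expansion is 3289/360, so q^(6)(0) = 6! * (3289/360) = 6578.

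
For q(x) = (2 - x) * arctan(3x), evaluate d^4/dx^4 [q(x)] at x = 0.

Distribute the polynomial across the series and collect like powers.
The coefficient of x^4 in the expansion is 9, so q^(4)(0) = 4! * (9) = 216.

216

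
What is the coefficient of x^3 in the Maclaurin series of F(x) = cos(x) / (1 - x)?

1/2

Multiply the numerator's expansion by the denominator's geometric series.
[x^0] = 1;  [x^1] = 1;  [x^2] = 1/2;  [x^3] = 1/2.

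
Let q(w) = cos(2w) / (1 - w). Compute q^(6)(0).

Take the Cauchy product of the two expansions.
The coefficient of w^6 in the expansion is -19/45, so q^(6)(0) = 6! * (-19/45) = -304.

-304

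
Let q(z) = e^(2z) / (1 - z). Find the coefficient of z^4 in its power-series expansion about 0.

7

Multiply the two series term by term and collect like powers.
q(0) = 1
q′(0) = 3
q′′(0) = 10
q′′′(0) = 38
q^(4)(0) = 168
So c_4 = q^(4)(0)/4! = 7.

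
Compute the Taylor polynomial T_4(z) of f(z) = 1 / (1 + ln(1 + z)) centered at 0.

Use the geometric series for the reciprocal, then substitute.
[z^0] = 1;  [z^1] = -1;  [z^2] = 3/2;  [z^3] = -7/3;  [z^4] = 11/3.

11*z^4/3 - 7*z^3/3 + 3*z^2/2 - z + 1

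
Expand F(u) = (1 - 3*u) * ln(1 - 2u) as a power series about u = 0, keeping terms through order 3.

10*u^3/3 + 4*u^2 - 2*u

Distribute the polynomial across the series and collect like powers.
F(0) = 0
F′(0) = -2
F′′(0) = 8
F′′′(0) = 20
The Taylor polynomial is Σ F^(k)(0)/k! · u^k.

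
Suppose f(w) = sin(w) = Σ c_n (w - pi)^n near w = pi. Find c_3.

f(pi) = 0
f′(pi) = -1
f′′(pi) = 0
f′′′(pi) = 1
So c_3 = f′′′(pi)/3! = 1/6.

1/6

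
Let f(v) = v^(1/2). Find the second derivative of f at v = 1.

From the series, [(v - 1)^2] f = -1/8; multiply by 2! = 2 to get -1/4.

-1/4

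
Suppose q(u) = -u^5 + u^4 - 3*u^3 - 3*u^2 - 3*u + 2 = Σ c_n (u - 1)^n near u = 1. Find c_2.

q(1) = -7
q′(1) = -19
q′′(1) = -32
The Taylor polynomial is Σ q^(k)(1)/k! · (u - 1)^k.

-16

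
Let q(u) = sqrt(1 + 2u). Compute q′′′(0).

3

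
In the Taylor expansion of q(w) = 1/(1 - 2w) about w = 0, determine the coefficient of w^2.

4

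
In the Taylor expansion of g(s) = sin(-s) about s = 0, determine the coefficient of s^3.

g(0) = 0
g′(0) = -1
g′′(0) = 0
g′′′(0) = 1
So c_3 = g′′′(0)/3! = 1/6.

1/6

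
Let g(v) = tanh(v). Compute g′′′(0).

-2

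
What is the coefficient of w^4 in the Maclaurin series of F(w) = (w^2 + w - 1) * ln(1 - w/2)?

-29/192

Multiply each power in the prefactor through the base expansion.
F(0) = 0
F′(0) = 1/2
F′′(0) = -3/4
F′′′(0) = -7/2
F^(4)(0) = -29/8
Then c_k = F^(k)(0)/k! gives each Taylor coefficient.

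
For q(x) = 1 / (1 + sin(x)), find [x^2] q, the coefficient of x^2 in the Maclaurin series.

1

Expand as Σ (-1)^k u^k with u equal to the inner function's series.
q(0) = 1
q′(0) = -1
q′′(0) = 2
The Taylor polynomial is Σ q^(k)(0)/k! · x^k.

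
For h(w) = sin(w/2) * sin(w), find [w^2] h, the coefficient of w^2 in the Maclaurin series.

1/2

Take the Cauchy product of the two expansions.
h(0) = 0
h′(0) = 0
h′′(0) = 1
So c_2 = h′′(0)/2! = 1/2.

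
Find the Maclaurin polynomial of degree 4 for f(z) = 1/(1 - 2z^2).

4*z^4 + 2*z^2 + 1

f(0) = 1
f′(0) = 0
f′′(0) = 4
f′′′(0) = 0
f^(4)(0) = 96
The Taylor polynomial is Σ f^(k)(0)/k! · z^k.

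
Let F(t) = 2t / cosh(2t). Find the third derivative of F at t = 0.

-24

Invert the denominator's series and multiply.
The coefficient of t^3 in the expansion is -4, so F′′′(0) = 3! * (-4) = -24.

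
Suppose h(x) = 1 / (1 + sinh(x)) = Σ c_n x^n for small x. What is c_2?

1

Write 1/(1+u) = 1 - u + u^2 - u^3 + ... and substitute the series for u.
So c_2 = h′′(0)/2! = 1.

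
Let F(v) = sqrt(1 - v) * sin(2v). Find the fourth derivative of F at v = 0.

13

Take the Cauchy product of the two expansions.
The coefficient of v^4 in the expansion is 13/24, so F^(4)(0) = 4! * (13/24) = 13.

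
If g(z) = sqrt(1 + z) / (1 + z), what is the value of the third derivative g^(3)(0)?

Take the Cauchy product of the two expansions.
From the series, [z^3] g = -5/16; multiply by 3! = 6 to get -15/8.

-15/8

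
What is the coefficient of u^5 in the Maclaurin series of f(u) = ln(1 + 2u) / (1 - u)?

76/15

Multiply the numerator's expansion by the denominator's geometric series.
So c_5 = f^(5)(0)/5! = 76/15.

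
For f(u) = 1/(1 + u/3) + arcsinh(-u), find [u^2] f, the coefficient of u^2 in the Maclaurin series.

1/9

Expand each term separately and add.
f(0) = 1
f′(0) = -4/3
f′′(0) = 2/9
Then c_k = f^(k)(0)/k! gives each Taylor coefficient.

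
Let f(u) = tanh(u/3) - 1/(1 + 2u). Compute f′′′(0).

Add the two expansions coefficient-wise.
From the series, [u^3] f = 647/81; multiply by 3! = 6 to get 1294/27.

1294/27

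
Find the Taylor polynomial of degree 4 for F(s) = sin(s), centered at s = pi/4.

F(pi/4) = sqrt(2)/2
F′(pi/4) = sqrt(2)/2
F′′(pi/4) = -sqrt(2)/2
F′′′(pi/4) = -sqrt(2)/2
F^(4)(pi/4) = sqrt(2)/2
The Taylor polynomial is Σ F^(k)(pi/4)/k! · (s - pi/4)^k.

sqrt(2)*(s - pi/4)^4/48 - sqrt(2)*(s - pi/4)^3/12 - sqrt(2)*(s - pi/4)^2/4 + sqrt(2)*(s - pi/4)/2 + sqrt(2)/2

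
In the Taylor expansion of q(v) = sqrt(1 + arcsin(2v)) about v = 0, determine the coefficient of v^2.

Let u equal the inner series; expand the outer function in u and truncate.
q(0) = 1
q′(0) = 1
q′′(0) = -1
So c_2 = q′′(0)/2! = -1/2.

-1/2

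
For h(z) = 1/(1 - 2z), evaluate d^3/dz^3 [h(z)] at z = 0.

The coefficient of z^3 in the expansion is 8, so h′′′(0) = 3! * (8) = 48.

48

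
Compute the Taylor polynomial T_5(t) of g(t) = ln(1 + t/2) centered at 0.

t^5/160 - t^4/64 + t^3/24 - t^2/8 + t/2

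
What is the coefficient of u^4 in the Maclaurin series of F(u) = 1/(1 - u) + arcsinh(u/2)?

Expand each term separately and add.
So c_4 = F^(4)(0)/4! = 1.

1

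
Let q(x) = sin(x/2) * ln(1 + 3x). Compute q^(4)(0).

Take the Cauchy product of the two expansions.
From the series, [x^4] q = 71/16; multiply by 4! = 24 to get 213/2.

213/2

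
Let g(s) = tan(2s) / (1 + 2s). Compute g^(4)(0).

-512

Expand each factor separately, then convolve coefficients.
The coefficient of s^4 in the expansion is -64/3, so g^(4)(0) = 4! * (-64/3) = -512.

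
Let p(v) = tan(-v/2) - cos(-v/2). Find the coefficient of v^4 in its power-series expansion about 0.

Combine the two series term by term.
So c_4 = p^(4)(0)/4! = -1/384.

-1/384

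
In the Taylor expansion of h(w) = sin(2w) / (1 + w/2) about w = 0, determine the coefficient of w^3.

-5/6

Multiply the two series term by term and collect like powers.
[w^0] = 0;  [w^1] = 2;  [w^2] = -1;  [w^3] = -5/6.
So c_3 = h′′′(0)/3! = -5/6.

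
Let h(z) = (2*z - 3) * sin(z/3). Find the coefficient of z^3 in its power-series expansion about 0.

1/54

Shift and add copies of the series according to the polynomial's terms.
h(0) = 0
h′(0) = -1
h′′(0) = 4/3
h′′′(0) = 1/9
So c_3 = h′′′(0)/3! = 1/54.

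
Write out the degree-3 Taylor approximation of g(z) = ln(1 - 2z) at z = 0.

Use the known series and substitute for the argument.
g(0) = 0
g′(0) = -2
g′′(0) = -4
g′′′(0) = -16

-8*z^3/3 - 2*z^2 - 2*z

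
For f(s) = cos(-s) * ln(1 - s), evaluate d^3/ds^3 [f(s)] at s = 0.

Expand each factor separately, then convolve coefficients.
From the series, [s^3] f = 1/6; multiply by 3! = 6 to get 1.

1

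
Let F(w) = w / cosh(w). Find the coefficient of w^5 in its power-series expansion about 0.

Divide the numerator series by the denominator series (power-series long division).
F(0) = 0
F′(0) = 1
F′′(0) = 0
F′′′(0) = -3
F^(4)(0) = 0
F^(5)(0) = 25
Then c_k = F^(k)(0)/k! gives each Taylor coefficient.

5/24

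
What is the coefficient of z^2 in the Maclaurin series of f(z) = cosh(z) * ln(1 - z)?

-1/2

Take the Cauchy product of the two expansions.
f(0) = 0
f′(0) = -1
f′′(0) = -1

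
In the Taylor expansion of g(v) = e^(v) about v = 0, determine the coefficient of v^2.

1/2

Use the known series and substitute for the argument.
[v^0] = 1;  [v^1] = 1;  [v^2] = 1/2.
So c_2 = g′′(0)/2! = 1/2.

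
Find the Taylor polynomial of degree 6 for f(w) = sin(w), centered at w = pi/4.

[(w - pi/4)^0] = sqrt(2)/2;  [(w - pi/4)^1] = sqrt(2)/2;  [(w - pi/4)^2] = -sqrt(2)/4;  [(w - pi/4)^3] = -sqrt(2)/12;  [(w - pi/4)^4] = sqrt(2)/48;  [(w - pi/4)^5] = sqrt(2)/240;  [(w - pi/4)^6] = -sqrt(2)/1440.

-sqrt(2)*(w - pi/4)^6/1440 + sqrt(2)*(w - pi/4)^5/240 + sqrt(2)*(w - pi/4)^4/48 - sqrt(2)*(w - pi/4)^3/12 - sqrt(2)*(w - pi/4)^2/4 + sqrt(2)*(w - pi/4)/2 + sqrt(2)/2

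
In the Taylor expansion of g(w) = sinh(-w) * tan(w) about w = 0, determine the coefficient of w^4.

Expand each factor separately, then convolve coefficients.
[w^0] = 0;  [w^1] = 0;  [w^2] = -1;  [w^3] = 0;  [w^4] = -1/2.
So c_4 = g^(4)(0)/4! = -1/2.

-1/2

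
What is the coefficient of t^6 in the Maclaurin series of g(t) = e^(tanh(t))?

97/720

Substitute the inner expansion into the outer series and collect powers.
[t^0] = 1;  [t^1] = 1;  [t^2] = 1/2;  [t^3] = -1/6;  [t^4] = -7/24;  [t^5] = -1/40;  [t^6] = 97/720.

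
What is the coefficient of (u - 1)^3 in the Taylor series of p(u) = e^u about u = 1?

e/6

Compute the successive derivatives at the expansion point and divide by k!.
p(1) = e
p′(1) = e
p′′(1) = e
p′′′(1) = e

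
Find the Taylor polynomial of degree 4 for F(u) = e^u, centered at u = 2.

(u - 2)^4*e^(2)/24 + (u - 2)^3*e^(2)/6 + (u - 2)^2*e^(2)/2 + (u - 2)*e^(2) + e^(2)

Compute the successive derivatives at the expansion point and divide by k!.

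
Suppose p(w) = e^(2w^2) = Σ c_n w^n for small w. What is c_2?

2

Differentiate repeatedly and evaluate at the center.
p(0) = 1
p′(0) = 0
p′′(0) = 4
So c_2 = p′′(0)/2! = 2.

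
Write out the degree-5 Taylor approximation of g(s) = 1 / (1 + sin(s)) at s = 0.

Use the geometric series for the reciprocal, then substitute.
[s^0] = 1;  [s^1] = -1;  [s^2] = 1;  [s^3] = -5/6;  [s^4] = 2/3;  [s^5] = -61/120.

-61*s^5/120 + 2*s^4/3 - 5*s^3/6 + s^2 - s + 1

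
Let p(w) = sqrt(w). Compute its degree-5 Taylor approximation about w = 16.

Compute the successive derivatives at the expansion point and divide by k!.
[(w - 16)^0] = 4;  [(w - 16)^1] = 1/8;  [(w - 16)^2] = -1/512;  [(w - 16)^3] = 1/16384;  [(w - 16)^4] = -5/2097152;  [(w - 16)^5] = 7/67108864.

7*(w - 16)^5/67108864 - 5*(w - 16)^4/2097152 + (w - 16)^3/16384 - (w - 16)^2/512 + (w - 16)/8 + 4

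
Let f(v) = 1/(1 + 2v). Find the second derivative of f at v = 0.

8

The coefficient of v^2 in the expansion is 4, so f′′(0) = 2! * (4) = 8.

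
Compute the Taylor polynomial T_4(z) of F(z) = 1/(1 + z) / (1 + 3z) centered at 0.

121*z^4 - 40*z^3 + 13*z^2 - 4*z + 1

Write out both Maclaurin series and multiply, keeping only the needed powers.
F(0) = 1
F′(0) = -4
F′′(0) = 26
F′′′(0) = -240
F^(4)(0) = 2904
Then c_k = F^(k)(0)/k! gives each Taylor coefficient.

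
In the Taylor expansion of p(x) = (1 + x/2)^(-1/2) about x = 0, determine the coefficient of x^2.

3/32

Differentiate repeatedly and evaluate at the center.
p(0) = 1
p′(0) = -1/4
p′′(0) = 3/16
So c_2 = p′′(0)/2! = 3/32.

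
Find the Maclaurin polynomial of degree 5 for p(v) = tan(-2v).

-64*v^5/15 - 8*v^3/3 - 2*v

[v^0] = 0;  [v^1] = -2;  [v^2] = 0;  [v^3] = -8/3;  [v^4] = 0;  [v^5] = -64/15.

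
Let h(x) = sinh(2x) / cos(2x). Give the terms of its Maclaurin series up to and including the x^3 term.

16*x^3/3 + 2*x

Write the quotient as an unknown series and match coefficients against numerator = denominator · series.
h(0) = 0
h′(0) = 2
h′′(0) = 0
h′′′(0) = 32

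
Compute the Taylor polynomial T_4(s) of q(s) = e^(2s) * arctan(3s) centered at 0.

Expand each factor separately, then convolve coefficients.

-14*s^4 - 3*s^3 + 6*s^2 + 3*s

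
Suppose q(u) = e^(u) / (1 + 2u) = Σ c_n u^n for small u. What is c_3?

-29/6

Multiply the two series term by term and collect like powers.
So c_3 = q′′′(0)/3! = -29/6.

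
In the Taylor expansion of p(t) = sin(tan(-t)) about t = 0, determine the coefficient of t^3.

-1/6

Compose series: expand the inner function first, then feed it into the outer expansion.
p(0) = 0
p′(0) = -1
p′′(0) = 0
p′′′(0) = -1
The Taylor polynomial is Σ p^(k)(0)/k! · t^k.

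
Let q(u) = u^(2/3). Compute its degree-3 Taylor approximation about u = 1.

4*(u - 1)^3/81 - (u - 1)^2/9 + 2*(u - 1)/3 + 1

q(1) = 1
q′(1) = 2/3
q′′(1) = -2/9
q′′′(1) = 8/27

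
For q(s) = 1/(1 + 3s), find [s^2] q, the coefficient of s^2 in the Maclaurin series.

[s^0] = 1;  [s^1] = -3;  [s^2] = 9.

9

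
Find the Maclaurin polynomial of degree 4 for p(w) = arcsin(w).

p(0) = 0
p′(0) = 1
p′′(0) = 0
p′′′(0) = 1
p^(4)(0) = 0
Then c_k = p^(k)(0)/k! gives each Taylor coefficient.

w^3/6 + w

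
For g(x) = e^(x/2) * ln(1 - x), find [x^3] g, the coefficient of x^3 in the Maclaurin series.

-17/24

Take the Cauchy product of the two expansions.
[x^0] = 0;  [x^1] = -1;  [x^2] = -1;  [x^3] = -17/24.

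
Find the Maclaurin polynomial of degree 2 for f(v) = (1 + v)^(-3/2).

f(0) = 1
f′(0) = -3/2
f′′(0) = 15/4
The Taylor polynomial is Σ f^(k)(0)/k! · v^k.

15*v^2/8 - 3*v/2 + 1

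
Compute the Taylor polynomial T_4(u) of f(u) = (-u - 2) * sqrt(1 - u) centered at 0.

Multiply each power in the prefactor through the base expansion.

9*u^4/64 + u^3/4 + 3*u^2/4 - 2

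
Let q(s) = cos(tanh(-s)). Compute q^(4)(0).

Plug the Maclaurin series of the inner function into that of the outer and collect terms.
The coefficient of s^4 in the expansion is 3/8, so q^(4)(0) = 4! * (3/8) = 9.

9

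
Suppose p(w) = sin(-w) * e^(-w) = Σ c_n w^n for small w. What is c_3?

-1/3

Write out both Maclaurin series and multiply, keeping only the needed powers.
p(0) = 0
p′(0) = -1
p′′(0) = 2
p′′′(0) = -2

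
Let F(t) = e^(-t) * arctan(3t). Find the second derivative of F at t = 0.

Take the Cauchy product of the two expansions.
From the series, [t^2] F = -3; multiply by 2! = 2 to get -6.

-6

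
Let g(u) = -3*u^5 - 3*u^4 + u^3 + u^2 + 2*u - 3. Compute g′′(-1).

20

Compute the successive derivatives at the expansion point and divide by k!.
From the series, [(u + 1)^2] g = 10; multiply by 2! = 2 to get 20.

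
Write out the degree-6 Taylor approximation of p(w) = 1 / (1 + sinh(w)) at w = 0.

Expand as Σ (-1)^k u^k with u equal to the inner function's series.
p(0) = 1
p′(0) = -1
p′′(0) = 2
p′′′(0) = -7
p^(4)(0) = 32
p^(5)(0) = -181
p^(6)(0) = 1232
The Taylor polynomial is Σ p^(k)(0)/k! · w^k.

77*w^6/45 - 181*w^5/120 + 4*w^4/3 - 7*w^3/6 + w^2 - w + 1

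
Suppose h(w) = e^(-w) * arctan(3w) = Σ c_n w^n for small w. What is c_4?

17/2

Multiply the two series term by term and collect like powers.
h(0) = 0
h′(0) = 3
h′′(0) = -6
h′′′(0) = -45
h^(4)(0) = 204
So c_4 = h^(4)(0)/4! = 17/2.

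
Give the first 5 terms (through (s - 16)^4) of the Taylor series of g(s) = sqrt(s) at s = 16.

-5*(s - 16)^4/2097152 + (s - 16)^3/16384 - (s - 16)^2/512 + (s - 16)/8 + 4

Apply the Taylor formula c_k = f^(k)(a)/k!.
g(16) = 4
g′(16) = 1/8
g′′(16) = -1/256
g′′′(16) = 3/8192
g^(4)(16) = -15/262144
The Taylor polynomial is Σ g^(k)(16)/k! · (s - 16)^k.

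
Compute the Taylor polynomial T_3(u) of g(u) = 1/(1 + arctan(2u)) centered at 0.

-16*u^3/3 + 4*u^2 - 2*u + 1

Substitute the inner expansion into the outer series and collect powers.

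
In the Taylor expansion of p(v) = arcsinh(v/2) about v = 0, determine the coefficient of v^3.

p(0) = 0
p′(0) = 1/2
p′′(0) = 0
p′′′(0) = -1/8

-1/48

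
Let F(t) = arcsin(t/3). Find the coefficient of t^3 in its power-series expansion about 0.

1/162

F(0) = 0
F′(0) = 1/3
F′′(0) = 0
F′′′(0) = 1/27
So c_3 = F′′′(0)/3! = 1/162.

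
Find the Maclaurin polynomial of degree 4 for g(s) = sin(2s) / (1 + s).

-2*s^4/3 + 2*s^3/3 - 2*s^2 + 2*s

Take the Cauchy product of the two expansions.
g(0) = 0
g′(0) = 2
g′′(0) = -4
g′′′(0) = 4
g^(4)(0) = -16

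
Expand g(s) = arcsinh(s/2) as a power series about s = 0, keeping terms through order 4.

[s^0] = 0;  [s^1] = 1/2;  [s^2] = 0;  [s^3] = -1/48;  [s^4] = 0.

-s^3/48 + s/2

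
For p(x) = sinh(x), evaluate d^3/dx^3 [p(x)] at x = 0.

Compute the successive derivatives at the expansion point and divide by k!.
From the series, [x^3] p = 1/6; multiply by 3! = 6 to get 1.

1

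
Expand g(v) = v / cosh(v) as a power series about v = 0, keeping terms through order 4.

Write the quotient as an unknown series and match coefficients against numerator = denominator · series.
g(0) = 0
g′(0) = 1
g′′(0) = 0
g′′′(0) = -3
g^(4)(0) = 0
Dividing each by k! gives the coefficients c_0, ..., c_4.

-v^3/2 + v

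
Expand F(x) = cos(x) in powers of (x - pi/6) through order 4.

sqrt(3)*(x - pi/6)^4/48 + (x - pi/6)^3/12 - sqrt(3)*(x - pi/6)^2/4 - (x - pi/6)/2 + sqrt(3)/2

F(pi/6) = sqrt(3)/2
F′(pi/6) = -1/2
F′′(pi/6) = -sqrt(3)/2
F′′′(pi/6) = 1/2
F^(4)(pi/6) = sqrt(3)/2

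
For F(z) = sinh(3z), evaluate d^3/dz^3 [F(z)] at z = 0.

27

Differentiate repeatedly and evaluate at the center.
The coefficient of z^3 in the expansion is 9/2, so F′′′(0) = 3! * (9/2) = 27.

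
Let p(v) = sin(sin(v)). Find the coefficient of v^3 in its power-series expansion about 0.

-1/3

Compose series: expand the inner function first, then feed it into the outer expansion.
[v^0] = 0;  [v^1] = 1;  [v^2] = 0;  [v^3] = -1/3.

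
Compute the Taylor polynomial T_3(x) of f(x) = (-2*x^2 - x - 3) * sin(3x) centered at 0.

15*x^3/2 - 3*x^2 - 9*x

Shift and add copies of the series according to the polynomial's terms.
f(0) = 0
f′(0) = -9
f′′(0) = -6
f′′′(0) = 45
Dividing each by k! gives the coefficients c_0, ..., c_3.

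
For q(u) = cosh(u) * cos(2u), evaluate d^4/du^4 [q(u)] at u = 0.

-7

Write out both Maclaurin series and multiply, keeping only the needed powers.
The coefficient of u^4 in the expansion is -7/24, so q^(4)(0) = 4! * (-7/24) = -7.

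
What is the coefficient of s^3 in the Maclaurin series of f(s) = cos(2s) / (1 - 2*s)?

4

Use 1/(1 - r) = Σ r^k on the denominator, then take the Cauchy product.
f(0) = 1
f′(0) = 2
f′′(0) = 4
f′′′(0) = 24
Then c_k = f^(k)(0)/k! gives each Taylor coefficient.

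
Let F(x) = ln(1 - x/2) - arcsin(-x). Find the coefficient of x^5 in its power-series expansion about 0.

11/160

Combine the two series term by term.
F(0) = 0
F′(0) = 1/2
F′′(0) = -1/4
F′′′(0) = 3/4
F^(4)(0) = -3/8
F^(5)(0) = 33/4
So c_5 = F^(5)(0)/5! = 11/160.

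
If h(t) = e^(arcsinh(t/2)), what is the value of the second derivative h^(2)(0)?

1/4

Substitute the inner expansion into the outer series and collect powers.
The coefficient of t^2 in the expansion is 1/8, so h′′(0) = 2! * (1/8) = 1/4.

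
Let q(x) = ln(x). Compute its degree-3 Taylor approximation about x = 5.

(x - 5)^3/375 - (x - 5)^2/50 + (x - 5)/5 + ln(5)

[(x - 5)^0] = ln(5);  [(x - 5)^1] = 1/5;  [(x - 5)^2] = -1/50;  [(x - 5)^3] = 1/375.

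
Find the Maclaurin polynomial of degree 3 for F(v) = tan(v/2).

v^3/24 + v/2

F(0) = 0
F′(0) = 1/2
F′′(0) = 0
F′′′(0) = 1/4
Then c_k = F^(k)(0)/k! gives each Taylor coefficient.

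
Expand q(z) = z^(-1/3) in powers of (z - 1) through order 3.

Apply the Taylor formula c_k = f^(k)(a)/k!.

-14*(z - 1)^3/81 + 2*(z - 1)^2/9 - (z - 1)/3 + 1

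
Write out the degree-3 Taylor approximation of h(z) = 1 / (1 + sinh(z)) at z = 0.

Use the geometric series for the reciprocal, then substitute.
h(0) = 1
h′(0) = -1
h′′(0) = 2
h′′′(0) = -7
Then c_k = h^(k)(0)/k! gives each Taylor coefficient.

-7*z^3/6 + z^2 - z + 1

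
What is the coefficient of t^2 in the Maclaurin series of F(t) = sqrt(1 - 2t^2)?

-1

Differentiate repeatedly and evaluate at the center.
[t^0] = 1;  [t^1] = 0;  [t^2] = -1.
So c_2 = F′′(0)/2! = -1.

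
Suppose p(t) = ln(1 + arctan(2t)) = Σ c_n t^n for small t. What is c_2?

-2

Let u equal the inner series; expand the outer function in u and truncate.
So c_2 = p′′(0)/2! = -2.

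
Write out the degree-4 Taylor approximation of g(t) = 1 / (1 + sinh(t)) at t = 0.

Use the geometric series for the reciprocal, then substitute.

4*t^4/3 - 7*t^3/6 + t^2 - t + 1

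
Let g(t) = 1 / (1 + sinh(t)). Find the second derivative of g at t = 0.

2

Expand as Σ (-1)^k u^k with u equal to the inner function's series.
The coefficient of t^2 in the expansion is 1, so g′′(0) = 2! * (1) = 2.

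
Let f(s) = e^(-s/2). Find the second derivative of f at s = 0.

The coefficient of s^2 in the expansion is 1/8, so f′′(0) = 2! * (1/8) = 1/4.

1/4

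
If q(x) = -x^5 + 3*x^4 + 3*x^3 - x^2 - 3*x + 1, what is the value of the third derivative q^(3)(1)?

30

From the series, [(x - 1)^3] q = 5; multiply by 3! = 6 to get 30.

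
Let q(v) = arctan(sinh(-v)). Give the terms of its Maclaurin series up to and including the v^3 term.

Plug the Maclaurin series of the inner function into that of the outer and collect terms.
q(0) = 0
q′(0) = -1
q′′(0) = 0
q′′′(0) = 1
Dividing each by k! gives the coefficients c_0, ..., c_3.

v^3/6 - v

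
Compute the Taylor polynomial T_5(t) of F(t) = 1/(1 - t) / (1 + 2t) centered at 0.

Write out both Maclaurin series and multiply, keeping only the needed powers.
[t^0] = 1;  [t^1] = -1;  [t^2] = 3;  [t^3] = -5;  [t^4] = 11;  [t^5] = -21.

-21*t^5 + 11*t^4 - 5*t^3 + 3*t^2 - t + 1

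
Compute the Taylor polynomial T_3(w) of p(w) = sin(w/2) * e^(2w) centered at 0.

47*w^3/48 + w^2 + w/2

Expand each factor separately, then convolve coefficients.
p(0) = 0
p′(0) = 1/2
p′′(0) = 2
p′′′(0) = 47/8
Then c_k = p^(k)(0)/k! gives each Taylor coefficient.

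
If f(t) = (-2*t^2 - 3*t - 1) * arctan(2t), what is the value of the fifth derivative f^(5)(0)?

-128

Distribute the polynomial across the series and collect like powers.
From the series, [t^5] f = -16/15; multiply by 5! = 120 to get -128.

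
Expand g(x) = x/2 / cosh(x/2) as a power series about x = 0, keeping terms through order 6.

Write the quotient as an unknown series and match coefficients against numerator = denominator · series.
[x^0] = 0;  [x^1] = 1/2;  [x^2] = 0;  [x^3] = -1/16;  [x^4] = 0;  [x^5] = 5/768;  [x^6] = 0.

5*x^5/768 - x^3/16 + x/2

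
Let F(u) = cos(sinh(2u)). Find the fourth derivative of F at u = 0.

Plug the Maclaurin series of the inner function into that of the outer and collect terms.
The coefficient of u^4 in the expansion is -2, so F^(4)(0) = 4! * (-2) = -48.

-48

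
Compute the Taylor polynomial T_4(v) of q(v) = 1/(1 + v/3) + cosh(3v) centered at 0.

Combine the two series term by term.
q(0) = 2
q′(0) = -1/3
q′′(0) = 83/9
q′′′(0) = -2/9
q^(4)(0) = 2195/27
Dividing each by k! gives the coefficients c_0, ..., c_4.

2195*v^4/648 - v^3/27 + 83*v^2/18 - v/3 + 2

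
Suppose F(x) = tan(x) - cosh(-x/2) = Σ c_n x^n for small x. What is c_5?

2/15

Expand each term separately and add.
F(0) = -1
F′(0) = 1
F′′(0) = -1/4
F′′′(0) = 2
F^(4)(0) = -1/16
F^(5)(0) = 16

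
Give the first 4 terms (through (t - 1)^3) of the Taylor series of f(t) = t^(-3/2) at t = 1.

Differentiate repeatedly and evaluate at the center.

-35*(t - 1)^3/16 + 15*(t - 1)^2/8 - 3*(t - 1)/2 + 1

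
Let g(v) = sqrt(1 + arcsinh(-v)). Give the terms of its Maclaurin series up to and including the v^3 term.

v^3/48 - v^2/8 - v/2 + 1

Compose series: expand the inner function first, then feed it into the outer expansion.
g(0) = 1
g′(0) = -1/2
g′′(0) = -1/4
g′′′(0) = 1/8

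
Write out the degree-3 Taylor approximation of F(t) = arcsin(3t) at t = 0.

9*t^3/2 + 3*t

F(0) = 0
F′(0) = 3
F′′(0) = 0
F′′′(0) = 27
The Taylor polynomial is Σ F^(k)(0)/k! · t^k.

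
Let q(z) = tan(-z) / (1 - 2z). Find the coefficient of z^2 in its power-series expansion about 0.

Take the Cauchy product of the two expansions.
So c_2 = q′′(0)/2! = -2.

-2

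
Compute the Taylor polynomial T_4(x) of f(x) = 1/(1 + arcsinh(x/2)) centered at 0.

Let u equal the inner series; expand the outer function in u and truncate.
f(0) = 1
f′(0) = -1/2
f′′(0) = 1/2
f′′′(0) = -5/8
f^(4)(0) = 1
Dividing each by k! gives the coefficients c_0, ..., c_4.

x^4/24 - 5*x^3/48 + x^2/4 - x/2 + 1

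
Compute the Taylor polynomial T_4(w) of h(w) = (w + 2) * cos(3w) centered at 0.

Shift and add copies of the series according to the polynomial's terms.
[w^0] = 2;  [w^1] = 1;  [w^2] = -9;  [w^3] = -9/2;  [w^4] = 27/4.

27*w^4/4 - 9*w^3/2 - 9*w^2 + w + 2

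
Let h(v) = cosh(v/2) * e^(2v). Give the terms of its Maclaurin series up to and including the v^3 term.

Write out both Maclaurin series and multiply, keeping only the needed powers.
h(0) = 1
h′(0) = 2
h′′(0) = 17/4
h′′′(0) = 19/2
Dividing each by k! gives the coefficients c_0, ..., c_3.

19*v^3/12 + 17*v^2/8 + 2*v + 1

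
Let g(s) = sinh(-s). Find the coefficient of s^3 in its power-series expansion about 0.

-1/6

Use the known series and substitute for the argument.
g(0) = 0
g′(0) = -1
g′′(0) = 0
g′′′(0) = -1
So c_3 = g′′′(0)/3! = -1/6.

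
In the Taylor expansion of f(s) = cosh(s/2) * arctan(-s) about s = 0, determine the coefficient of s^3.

5/24

Write out both Maclaurin series and multiply, keeping only the needed powers.
f(0) = 0
f′(0) = -1
f′′(0) = 0
f′′′(0) = 5/4
Dividing each by k! gives the coefficients c_0, ..., c_3.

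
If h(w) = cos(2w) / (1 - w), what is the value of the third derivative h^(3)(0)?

-6

Expand 1/(denominator) as a geometric series and multiply by the numerator's series.
From the series, [w^3] h = -1; multiply by 3! = 6 to get -6.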